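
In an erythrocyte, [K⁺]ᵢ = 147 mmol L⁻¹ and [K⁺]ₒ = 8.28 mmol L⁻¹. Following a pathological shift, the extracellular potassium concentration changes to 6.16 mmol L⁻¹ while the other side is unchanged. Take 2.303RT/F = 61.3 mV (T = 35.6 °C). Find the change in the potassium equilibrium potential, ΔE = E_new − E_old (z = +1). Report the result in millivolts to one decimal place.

-7.9 mV

E_old = (61.3/1)·log₁₀(8.28/147) = -76.58 mV
E_new = (61.3/1)·log₁₀(6.16/147) = -84.46 mV
ΔE = -84.46 − (-76.58) = -7.87 mV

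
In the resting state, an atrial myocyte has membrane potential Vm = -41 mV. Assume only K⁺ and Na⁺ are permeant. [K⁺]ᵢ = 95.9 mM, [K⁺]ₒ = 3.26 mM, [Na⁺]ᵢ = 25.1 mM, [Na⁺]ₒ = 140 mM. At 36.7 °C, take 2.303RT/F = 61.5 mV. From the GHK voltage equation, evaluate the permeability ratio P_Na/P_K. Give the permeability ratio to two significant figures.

Let α = P_Na/P_K. GHK: Vm = 61.5·log₁₀[(Kₒ + α·Naₒ)/(Kᵢ + α·Naᵢ)].
10^(Vm/61.5) = 10^(-41.0/61.5) = 0.21544
So 0.21544·(Kᵢ + α·Naᵢ) = Kₒ + α·Naₒ → α = (0.21544·95.9 − 3.26) / (140.0 − 0.21544·25.1)
α = (20.66 − 3.26) / (140.0 − 5.408) = 17.4/134.6 = 0.1293

0.13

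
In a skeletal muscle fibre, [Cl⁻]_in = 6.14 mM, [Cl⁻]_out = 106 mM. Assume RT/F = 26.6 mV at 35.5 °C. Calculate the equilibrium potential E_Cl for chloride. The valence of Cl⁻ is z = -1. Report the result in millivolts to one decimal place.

-75.8 mV

E = (26.6/z) · ln([Cl⁻]_out/[Cl⁻]_in) with z = -1.
For an anion, dividing by z = -1 reverses the sign.
= (26.6/-1) · ln(106/6.14) = -26.60 · ln(17.26)
= -26.60 · (2.8486) = -75.77 mV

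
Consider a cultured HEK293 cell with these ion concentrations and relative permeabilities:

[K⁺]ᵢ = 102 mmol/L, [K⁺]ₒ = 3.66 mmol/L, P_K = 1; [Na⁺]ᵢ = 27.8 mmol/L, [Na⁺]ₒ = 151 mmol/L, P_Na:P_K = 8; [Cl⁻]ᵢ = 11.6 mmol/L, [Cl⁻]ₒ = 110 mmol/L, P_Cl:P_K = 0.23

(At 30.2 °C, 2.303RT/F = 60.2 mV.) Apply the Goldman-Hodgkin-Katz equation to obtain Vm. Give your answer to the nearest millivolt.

33 mV

Vm = 60.2 · log₁₀[(Σ P·[cation]ₒ + Σ P·[anion]ᵢ) / (Σ P·[cation]ᵢ + Σ P·[anion]ₒ)]
Numerator = 1×3.66 + 8×151 + 0.23×11.6 = 1214
Denominator = 1×102 + 8×27.8 + 0.23×110 = 349.7
Vm = 60.2 · log₁₀(3.4725) = 60.2 × (0.5406) = 32.55 mV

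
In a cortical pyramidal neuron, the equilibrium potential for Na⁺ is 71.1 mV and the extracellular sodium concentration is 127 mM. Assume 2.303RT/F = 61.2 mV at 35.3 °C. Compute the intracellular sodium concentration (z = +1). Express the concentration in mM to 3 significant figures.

8.75 mM

Nernst: E = (61.2/1) · log₁₀([out]/[in]), so log₁₀([out]/[in]) = 71.1 × 1 / 61.2 = 1.1618.
[out]/[in] = 10^(1.1618) = 14.51.
[in] = 127 / 14.51 = 8.751 mM.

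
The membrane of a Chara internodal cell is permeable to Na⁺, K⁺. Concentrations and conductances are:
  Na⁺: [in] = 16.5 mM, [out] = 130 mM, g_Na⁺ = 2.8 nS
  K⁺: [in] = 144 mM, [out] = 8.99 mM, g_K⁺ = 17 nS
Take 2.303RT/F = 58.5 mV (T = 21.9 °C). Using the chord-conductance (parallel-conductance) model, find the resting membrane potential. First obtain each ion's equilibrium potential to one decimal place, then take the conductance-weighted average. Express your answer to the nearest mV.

E_Na⁺ = (58.5/1)·log₁₀(130/16.5) = 52.4 mV
E_K⁺ = (58.5/1)·log₁₀(8.99/144) = -70.5 mV
Vm = (Σ gᵢEᵢ)/(Σ gᵢ) = (2.8·52.4 + 17·-70.5) / (2.8 + 17)
= -1051.78 / 19.8 = -53.12 mV

-53 mV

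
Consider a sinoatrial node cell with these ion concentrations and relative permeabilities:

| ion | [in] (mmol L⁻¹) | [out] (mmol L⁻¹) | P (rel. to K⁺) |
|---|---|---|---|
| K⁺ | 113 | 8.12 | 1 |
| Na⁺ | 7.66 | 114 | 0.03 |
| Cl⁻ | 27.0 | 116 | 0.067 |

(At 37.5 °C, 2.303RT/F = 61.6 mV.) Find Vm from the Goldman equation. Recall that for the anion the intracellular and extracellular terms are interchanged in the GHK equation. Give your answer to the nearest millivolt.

-59 mV

Vm = 61.6 · log₁₀[(Σ P·[cation]ₒ + Σ P·[anion]ᵢ) / (Σ P·[cation]ᵢ + Σ P·[anion]ₒ)]
Numerator = 1×8.12 + 0.03×114 + 0.067×27.0 = 13.35
Denominator = 1×113 + 0.03×7.66 + 0.067×116 = 121
Vm = 61.6 · log₁₀(0.11032) = 61.6 × (-0.9573) = -58.97 mV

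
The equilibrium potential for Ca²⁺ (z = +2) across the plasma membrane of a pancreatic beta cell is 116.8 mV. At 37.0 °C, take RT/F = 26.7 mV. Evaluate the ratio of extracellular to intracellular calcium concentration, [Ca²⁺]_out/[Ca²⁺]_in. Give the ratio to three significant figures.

6300

ln([out]/[in]) = E·z/(26.7) = 116.8 × 2 / 26.7 = 8.7491
[out]/[in] = e^(8.7491) = 6305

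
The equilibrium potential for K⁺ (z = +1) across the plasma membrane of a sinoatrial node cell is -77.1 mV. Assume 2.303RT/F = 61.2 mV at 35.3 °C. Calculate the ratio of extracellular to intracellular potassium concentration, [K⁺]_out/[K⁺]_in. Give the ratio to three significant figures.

0.0550

log₁₀([out]/[in]) = E·z/(61.2) = -77.1 × 1 / 61.2 = -1.2598
[out]/[in] = 10^(-1.2598) = 0.05498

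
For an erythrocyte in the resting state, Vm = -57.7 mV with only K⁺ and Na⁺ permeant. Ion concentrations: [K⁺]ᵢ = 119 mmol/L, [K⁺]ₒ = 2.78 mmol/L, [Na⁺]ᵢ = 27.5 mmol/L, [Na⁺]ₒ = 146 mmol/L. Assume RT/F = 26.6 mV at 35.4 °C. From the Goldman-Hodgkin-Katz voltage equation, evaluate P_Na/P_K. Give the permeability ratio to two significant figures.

0.076

Let α = P_Na/P_K. GHK: Vm = 26.6·ln[(Kₒ + α·Naₒ)/(Kᵢ + α·Naᵢ)].
e^(Vm/26.6) = e^(-57.7/26.6) = 0.11427
So 0.11427·(Kᵢ + α·Naᵢ) = Kₒ + α·Naₒ → α = (0.11427·119.0 − 2.78) / (146.0 − 0.11427·27.5)
α = (13.6 − 2.78) / (146.0 − 3.142) = 10.82/142.9 = 0.07573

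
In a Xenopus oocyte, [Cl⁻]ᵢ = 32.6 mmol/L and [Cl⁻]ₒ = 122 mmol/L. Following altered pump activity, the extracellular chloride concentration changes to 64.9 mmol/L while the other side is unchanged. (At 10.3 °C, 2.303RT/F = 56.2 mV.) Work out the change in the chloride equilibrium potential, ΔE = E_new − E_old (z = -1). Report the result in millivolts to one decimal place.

E_old = (56.2/-1)·log₁₀(122/32.6) = -32.21 mV
E_new = (56.2/-1)·log₁₀(64.9/32.6) = -16.81 mV
ΔE = -16.81 − (-32.21) = 15.41 mV

15.4 mV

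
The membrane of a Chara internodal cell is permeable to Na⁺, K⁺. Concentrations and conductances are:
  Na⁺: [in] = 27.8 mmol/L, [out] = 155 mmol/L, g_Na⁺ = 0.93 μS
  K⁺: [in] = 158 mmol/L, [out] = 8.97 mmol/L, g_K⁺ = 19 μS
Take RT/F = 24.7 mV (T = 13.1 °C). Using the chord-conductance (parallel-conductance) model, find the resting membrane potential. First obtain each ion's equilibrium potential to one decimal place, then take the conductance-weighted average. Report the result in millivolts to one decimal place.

E_Na⁺ = (24.7/1)·ln(155/27.8) = 42.4 mV
E_K⁺ = (24.7/1)·ln(8.97/158) = -70.9 mV
Vm = (Σ gᵢEᵢ)/(Σ gᵢ) = (0.93·42.4 + 19·-70.9) / (0.93 + 19)
= -1307.67 / 19.93 = -65.61 mV

-65.6 mV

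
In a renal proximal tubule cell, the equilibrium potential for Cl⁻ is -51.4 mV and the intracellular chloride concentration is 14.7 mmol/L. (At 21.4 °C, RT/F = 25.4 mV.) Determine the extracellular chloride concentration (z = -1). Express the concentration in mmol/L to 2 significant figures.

Nernst: E = (25.4/-1) · ln([out]/[in]), so ln([out]/[in]) = -51.4 × -1 / 25.4 = 2.0236.
[out]/[in] = e^(2.0236) = 7.566.
[out] = 7.566 × 14.7 = 111.2 mmol/L.

110 mmol/L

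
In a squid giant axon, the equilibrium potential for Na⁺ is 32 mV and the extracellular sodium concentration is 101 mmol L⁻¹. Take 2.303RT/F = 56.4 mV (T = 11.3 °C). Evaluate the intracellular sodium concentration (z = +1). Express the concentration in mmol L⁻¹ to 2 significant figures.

Nernst: E = (56.4/1) · log₁₀([out]/[in]), so log₁₀([out]/[in]) = 32.0 × 1 / 56.4 = 0.5674.
[out]/[in] = 10^(0.5674) = 3.693.
[in] = 101 / 3.693 = 27.35 mmol L⁻¹.

27 mmol L⁻¹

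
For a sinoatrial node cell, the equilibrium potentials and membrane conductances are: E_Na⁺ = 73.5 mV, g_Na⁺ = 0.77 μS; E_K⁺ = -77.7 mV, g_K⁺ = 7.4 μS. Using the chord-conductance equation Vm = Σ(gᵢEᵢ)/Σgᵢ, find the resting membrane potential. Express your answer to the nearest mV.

-63 mV

Σ gᵢEᵢ = 0.77·(73.5) + 7.4·(-77.7) = -518.38
Σ gᵢ = 0.77 + 7.4 = 8.17
Vm = -518.38 / 8.17 = -63.45 mV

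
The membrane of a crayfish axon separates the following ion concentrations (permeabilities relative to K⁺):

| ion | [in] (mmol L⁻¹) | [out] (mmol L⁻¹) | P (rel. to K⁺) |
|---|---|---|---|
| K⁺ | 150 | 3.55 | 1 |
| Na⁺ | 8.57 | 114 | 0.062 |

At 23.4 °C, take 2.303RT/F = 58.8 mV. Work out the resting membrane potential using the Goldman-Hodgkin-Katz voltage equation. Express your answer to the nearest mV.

Vm = 58.8 · log₁₀[(Σ P·[cation]ₒ + Σ P·[anion]ᵢ) / (Σ P·[cation]ᵢ + Σ P·[anion]ₒ)]
Numerator = 1×3.55 + 0.062×114 = 10.62
Denominator = 1×150 + 0.062×8.57 = 150.5
Vm = 58.8 · log₁₀(0.070537) = 58.8 × (-1.1516) = -67.71 mV

-68 mV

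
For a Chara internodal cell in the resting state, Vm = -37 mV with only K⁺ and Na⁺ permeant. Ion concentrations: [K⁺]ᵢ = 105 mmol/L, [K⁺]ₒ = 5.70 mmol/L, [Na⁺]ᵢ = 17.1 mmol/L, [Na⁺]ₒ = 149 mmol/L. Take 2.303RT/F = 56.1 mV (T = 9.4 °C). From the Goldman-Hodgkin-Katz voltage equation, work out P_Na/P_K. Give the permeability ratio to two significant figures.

Let α = P_Na/P_K. GHK: Vm = 56.1·log₁₀[(Kₒ + α·Naₒ)/(Kᵢ + α·Naᵢ)].
10^(Vm/56.1) = 10^(-37.0/56.1) = 0.21901
So 0.21901·(Kᵢ + α·Naᵢ) = Kₒ + α·Naₒ → α = (0.21901·105.0 − 5.7) / (149.0 − 0.21901·17.1)
α = (23 − 5.7) / (149.0 − 3.745) = 17.3/145.3 = 0.1191

0.12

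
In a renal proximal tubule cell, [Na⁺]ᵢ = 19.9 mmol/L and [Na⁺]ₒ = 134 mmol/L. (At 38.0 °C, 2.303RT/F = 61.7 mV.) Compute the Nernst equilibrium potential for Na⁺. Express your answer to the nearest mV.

E = (61.7/z) · log₁₀([Na⁺]_out/[Na⁺]_in) with z = +1.
= (61.7/1) · log₁₀(134/19.9) = 61.70 · log₁₀(6.734)
= 61.70 · (0.8283) = 51.10 mV

51 mV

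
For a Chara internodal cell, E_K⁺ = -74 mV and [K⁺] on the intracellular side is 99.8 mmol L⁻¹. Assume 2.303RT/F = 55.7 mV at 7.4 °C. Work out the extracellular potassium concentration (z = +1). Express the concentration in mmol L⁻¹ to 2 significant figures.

4.7 mmol L⁻¹

Nernst: E = (55.7/1) · log₁₀([out]/[in]), so log₁₀([out]/[in]) = -74.0 × 1 / 55.7 = -1.3285.
[out]/[in] = 10^(-1.3285) = 0.04693.
[out] = 0.04693 × 99.8 = 4.684 mmol L⁻¹.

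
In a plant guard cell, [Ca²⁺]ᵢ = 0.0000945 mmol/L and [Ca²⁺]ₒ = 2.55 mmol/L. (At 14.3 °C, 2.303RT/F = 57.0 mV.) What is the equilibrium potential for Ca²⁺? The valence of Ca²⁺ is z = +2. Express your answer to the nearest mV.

E = (57.0/z) · log₁₀([Ca²⁺]_out/[Ca²⁺]_in) with z = +2.
= (57.0/2) · log₁₀(2.55/0.0000945) = 28.50 · log₁₀(2.698e+04)
= 28.50 · (4.4311) = 126.29 mV

126 mV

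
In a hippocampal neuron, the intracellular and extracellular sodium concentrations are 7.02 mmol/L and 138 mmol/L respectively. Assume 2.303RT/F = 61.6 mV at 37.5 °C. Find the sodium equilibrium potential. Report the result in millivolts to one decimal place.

79.7 mV

E = (61.6/z) · log₁₀([Na⁺]_out/[Na⁺]_in) with z = +1.
= (61.6/1) · log₁₀(138/7.02) = 61.60 · log₁₀(19.66)
= 61.60 · (1.2935) = 79.68 mV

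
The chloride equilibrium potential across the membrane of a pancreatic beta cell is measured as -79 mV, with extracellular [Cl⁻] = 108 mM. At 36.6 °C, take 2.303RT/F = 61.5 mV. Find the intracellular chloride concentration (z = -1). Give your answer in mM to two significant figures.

Nernst: E = (61.5/-1) · log₁₀([out]/[in]), so log₁₀([out]/[in]) = -79.0 × -1 / 61.5 = 1.2846.
[out]/[in] = 10^(1.2846) = 19.26.
[in] = 108 / 19.26 = 5.609 mM.

5.6 mM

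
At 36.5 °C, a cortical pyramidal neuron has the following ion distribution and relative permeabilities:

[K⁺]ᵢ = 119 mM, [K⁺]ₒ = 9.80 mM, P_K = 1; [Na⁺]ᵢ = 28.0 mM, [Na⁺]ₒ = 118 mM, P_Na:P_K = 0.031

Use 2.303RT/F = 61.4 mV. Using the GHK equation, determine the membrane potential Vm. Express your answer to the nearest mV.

Vm = 61.4 · log₁₀[(Σ P·[cation]ₒ + Σ P·[anion]ᵢ) / (Σ P·[cation]ᵢ + Σ P·[anion]ₒ)]
Numerator = 1×9.80 + 0.031×118 = 13.46
Denominator = 1×119 + 0.031×28.0 = 119.9
Vm = 61.4 · log₁₀(0.11227) = 61.4 × (-0.9497) = -58.31 mV

-58 mV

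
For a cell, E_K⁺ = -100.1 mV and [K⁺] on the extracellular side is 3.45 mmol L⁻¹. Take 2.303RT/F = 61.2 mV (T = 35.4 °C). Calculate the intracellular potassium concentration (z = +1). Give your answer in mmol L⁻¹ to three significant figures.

Nernst: E = (61.2/1) · log₁₀([out]/[in]), so log₁₀([out]/[in]) = -100.1 × 1 / 61.2 = -1.6356.
[out]/[in] = 10^(-1.6356) = 0.02314.
[in] = 3.45 / 0.02314 = 149.1 mmol L⁻¹.

149 mmol L⁻¹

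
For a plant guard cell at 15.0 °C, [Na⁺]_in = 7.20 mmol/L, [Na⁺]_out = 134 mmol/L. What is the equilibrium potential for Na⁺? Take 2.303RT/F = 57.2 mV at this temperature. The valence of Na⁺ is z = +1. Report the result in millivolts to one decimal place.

E = (57.2/z) · log₁₀([Na⁺]_out/[Na⁺]_in) with z = +1.
= (57.2/1) · log₁₀(134/7.20) = 57.20 · log₁₀(18.61)
= 57.20 · (1.2698) = 72.63 mV

72.6 mV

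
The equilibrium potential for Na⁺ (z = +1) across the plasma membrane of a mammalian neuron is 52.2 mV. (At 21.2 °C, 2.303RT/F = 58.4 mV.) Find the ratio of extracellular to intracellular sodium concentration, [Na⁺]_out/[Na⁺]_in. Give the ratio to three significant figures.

7.83

log₁₀([out]/[in]) = E·z/(58.4) = 52.2 × 1 / 58.4 = 0.8938
[out]/[in] = 10^(0.8938) = 7.831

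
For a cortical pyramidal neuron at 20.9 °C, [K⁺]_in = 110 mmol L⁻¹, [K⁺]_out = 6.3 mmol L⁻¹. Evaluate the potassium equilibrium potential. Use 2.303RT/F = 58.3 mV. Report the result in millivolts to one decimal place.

-72.4 mV

E = (58.3/z) · log₁₀([K⁺]_out/[K⁺]_in) with z = +1.
= (58.3/1) · log₁₀(6.3/110) = 58.30 · log₁₀(0.05727)
= 58.30 · (-1.2421) = -72.41 mV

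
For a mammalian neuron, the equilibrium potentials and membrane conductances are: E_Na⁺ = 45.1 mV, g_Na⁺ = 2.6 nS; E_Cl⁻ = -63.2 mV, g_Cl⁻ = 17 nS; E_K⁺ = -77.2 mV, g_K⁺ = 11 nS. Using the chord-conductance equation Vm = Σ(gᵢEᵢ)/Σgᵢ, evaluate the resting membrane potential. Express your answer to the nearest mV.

-59 mV

Σ gᵢEᵢ = 2.6·(45.1) + 17·(-63.2) + 11·(-77.2) = -1806.34
Σ gᵢ = 2.6 + 17 + 11 = 30.6
Vm = -1806.34 / 30.6 = -59.03 mV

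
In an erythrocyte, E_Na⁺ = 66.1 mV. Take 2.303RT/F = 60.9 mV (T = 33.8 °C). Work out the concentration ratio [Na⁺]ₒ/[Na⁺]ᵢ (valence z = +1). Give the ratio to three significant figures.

log₁₀([out]/[in]) = E·z/(60.9) = 66.1 × 1 / 60.9 = 1.0854
[out]/[in] = 10^(1.0854) = 12.17

12.2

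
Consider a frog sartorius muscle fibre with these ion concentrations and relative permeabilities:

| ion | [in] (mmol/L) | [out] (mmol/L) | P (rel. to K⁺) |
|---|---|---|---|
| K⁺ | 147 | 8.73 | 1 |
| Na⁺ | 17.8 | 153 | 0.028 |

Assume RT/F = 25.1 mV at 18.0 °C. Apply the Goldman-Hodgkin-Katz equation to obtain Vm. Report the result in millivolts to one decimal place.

-60.9 mV

Vm = 25.1 · ln[(Σ P·[cation]ₒ + Σ P·[anion]ᵢ) / (Σ P·[cation]ᵢ + Σ P·[anion]ₒ)]
Numerator = 1×8.73 + 0.028×153 = 13.01
Denominator = 1×147 + 0.028×17.8 = 147.5
Vm = 25.1 · ln(0.088231) = 25.1 × (-2.4278) = -60.94 mV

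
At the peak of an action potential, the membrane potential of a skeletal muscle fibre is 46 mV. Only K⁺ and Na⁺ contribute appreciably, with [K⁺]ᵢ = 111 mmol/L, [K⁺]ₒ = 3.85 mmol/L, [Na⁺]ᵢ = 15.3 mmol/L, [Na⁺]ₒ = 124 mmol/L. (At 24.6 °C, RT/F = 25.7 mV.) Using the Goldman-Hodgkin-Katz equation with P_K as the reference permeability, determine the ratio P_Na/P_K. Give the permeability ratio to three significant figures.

Let α = P_Na/P_K. GHK: Vm = 25.7·ln[(Kₒ + α·Naₒ)/(Kᵢ + α·Naᵢ)].
e^(Vm/25.7) = e^(46.0/25.7) = 5.9888
So 5.9888·(Kᵢ + α·Naᵢ) = Kₒ + α·Naₒ → α = (5.9888·111.0 − 3.85) / (124.0 − 5.9888·15.3)
α = (664.8 − 3.85) / (124.0 − 91.63) = 660.9/32.37 = 20.42

20.4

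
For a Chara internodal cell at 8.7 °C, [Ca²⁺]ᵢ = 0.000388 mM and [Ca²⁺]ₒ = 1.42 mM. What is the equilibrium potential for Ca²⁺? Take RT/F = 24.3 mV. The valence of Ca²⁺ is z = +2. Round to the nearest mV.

100 mV

E = (24.3/z) · ln([Ca²⁺]_out/[Ca²⁺]_in) with z = +2.
= (24.3/2) · ln(1.42/0.000388) = 12.15 · ln(3660)
= 12.15 · (8.2052) = 99.69 mV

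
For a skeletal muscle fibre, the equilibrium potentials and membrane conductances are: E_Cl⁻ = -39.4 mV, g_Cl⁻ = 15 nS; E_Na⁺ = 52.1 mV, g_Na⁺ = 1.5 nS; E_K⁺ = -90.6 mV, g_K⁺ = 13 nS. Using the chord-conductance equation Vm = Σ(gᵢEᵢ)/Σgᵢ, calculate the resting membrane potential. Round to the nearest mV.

Σ gᵢEᵢ = 15·(-39.4) + 1.5·(52.1) + 13·(-90.6) = -1690.65
Σ gᵢ = 15 + 1.5 + 13 = 29.5
Vm = -1690.65 / 29.5 = -57.31 mV

-57 mV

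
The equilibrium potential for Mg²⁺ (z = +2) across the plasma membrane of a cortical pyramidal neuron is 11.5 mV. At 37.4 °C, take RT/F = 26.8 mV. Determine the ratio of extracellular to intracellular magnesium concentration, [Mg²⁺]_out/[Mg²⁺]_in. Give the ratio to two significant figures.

2.4

ln([out]/[in]) = E·z/(26.8) = 11.5 × 2 / 26.8 = 0.8582
[out]/[in] = e^(0.8582) = 2.359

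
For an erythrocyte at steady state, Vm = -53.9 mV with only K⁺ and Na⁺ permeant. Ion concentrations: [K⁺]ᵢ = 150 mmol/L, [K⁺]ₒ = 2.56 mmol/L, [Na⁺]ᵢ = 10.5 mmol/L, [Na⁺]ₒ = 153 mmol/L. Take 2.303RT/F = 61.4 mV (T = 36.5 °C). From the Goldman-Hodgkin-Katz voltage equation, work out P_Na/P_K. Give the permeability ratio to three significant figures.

Let α = P_Na/P_K. GHK: Vm = 61.4·log₁₀[(Kₒ + α·Naₒ)/(Kᵢ + α·Naᵢ)].
10^(Vm/61.4) = 10^(-53.9/61.4) = 0.13248
So 0.13248·(Kᵢ + α·Naᵢ) = Kₒ + α·Naₒ → α = (0.13248·150.0 − 2.56) / (153.0 − 0.13248·10.5)
α = (19.87 − 2.56) / (153.0 − 1.391) = 17.31/151.6 = 0.1142

0.114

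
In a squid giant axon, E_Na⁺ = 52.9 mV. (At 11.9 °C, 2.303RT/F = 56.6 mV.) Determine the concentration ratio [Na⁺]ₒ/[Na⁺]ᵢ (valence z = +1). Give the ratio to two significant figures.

8.6

log₁₀([out]/[in]) = E·z/(56.6) = 52.9 × 1 / 56.6 = 0.9346
[out]/[in] = 10^(0.9346) = 8.603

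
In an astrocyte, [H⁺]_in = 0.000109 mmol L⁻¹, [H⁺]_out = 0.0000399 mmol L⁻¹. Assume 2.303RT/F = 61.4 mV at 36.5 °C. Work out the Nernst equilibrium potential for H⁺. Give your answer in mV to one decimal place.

-26.8 mV

E = (61.4/z) · log₁₀([H⁺]_out/[H⁺]_in) with z = +1.
= (61.4/1) · log₁₀(0.0000399/0.000109) = 61.40 · log₁₀(0.3661)
= 61.40 · (-0.4365) = -26.80 mV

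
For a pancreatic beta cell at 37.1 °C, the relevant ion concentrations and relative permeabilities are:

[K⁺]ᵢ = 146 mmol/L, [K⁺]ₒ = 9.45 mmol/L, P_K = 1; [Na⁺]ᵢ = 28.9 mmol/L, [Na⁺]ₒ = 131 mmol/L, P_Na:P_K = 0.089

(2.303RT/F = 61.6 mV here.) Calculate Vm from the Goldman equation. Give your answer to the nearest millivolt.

Vm = 61.6 · log₁₀[(Σ P·[cation]ₒ + Σ P·[anion]ᵢ) / (Σ P·[cation]ᵢ + Σ P·[anion]ₒ)]
Numerator = 1×9.45 + 0.089×131 = 21.11
Denominator = 1×146 + 0.089×28.9 = 148.6
Vm = 61.6 · log₁₀(0.14208) = 61.6 × (-0.8475) = -52.20 mV

-52 mV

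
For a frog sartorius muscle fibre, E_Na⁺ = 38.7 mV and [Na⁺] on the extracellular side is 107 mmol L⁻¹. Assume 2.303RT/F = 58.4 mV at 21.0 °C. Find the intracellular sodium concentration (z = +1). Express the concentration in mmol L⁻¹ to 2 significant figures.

Nernst: E = (58.4/1) · log₁₀([out]/[in]), so log₁₀([out]/[in]) = 38.7 × 1 / 58.4 = 0.6627.
[out]/[in] = 10^(0.6627) = 4.599.
[in] = 107 / 4.599 = 23.27 mmol L⁻¹.

23 mmol L⁻¹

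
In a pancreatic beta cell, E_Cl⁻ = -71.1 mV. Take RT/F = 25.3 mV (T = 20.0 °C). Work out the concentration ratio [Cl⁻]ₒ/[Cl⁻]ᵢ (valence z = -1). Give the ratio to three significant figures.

16.6

ln([out]/[in]) = E·z/(25.3) = -71.1 × -1 / 25.3 = 2.8103
[out]/[in] = e^(2.8103) = 16.61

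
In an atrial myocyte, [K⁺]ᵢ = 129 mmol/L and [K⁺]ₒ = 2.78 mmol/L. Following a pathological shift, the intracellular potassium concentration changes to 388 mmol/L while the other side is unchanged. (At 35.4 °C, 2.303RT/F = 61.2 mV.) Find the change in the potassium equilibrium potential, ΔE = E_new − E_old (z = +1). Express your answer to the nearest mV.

E_old = (61.2/1)·log₁₀(2.78/129) = -101.99 mV
E_new = (61.2/1)·log₁₀(2.78/388) = -131.26 mV
ΔE = -131.26 − (-101.99) = -29.27 mV

-29 mV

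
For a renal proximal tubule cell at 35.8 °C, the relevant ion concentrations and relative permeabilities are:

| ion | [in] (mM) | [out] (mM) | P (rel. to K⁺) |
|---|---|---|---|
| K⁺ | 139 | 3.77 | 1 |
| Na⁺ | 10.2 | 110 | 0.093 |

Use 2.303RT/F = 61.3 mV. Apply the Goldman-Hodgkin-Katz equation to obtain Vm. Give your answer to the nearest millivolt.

Vm = 61.3 · log₁₀[(Σ P·[cation]ₒ + Σ P·[anion]ᵢ) / (Σ P·[cation]ᵢ + Σ P·[anion]ₒ)]
Numerator = 1×3.77 + 0.093×110 = 14
Denominator = 1×139 + 0.093×10.2 = 139.9
Vm = 61.3 · log₁₀(0.10004) = 61.3 × (-0.9998) = -61.29 mV

-61 mV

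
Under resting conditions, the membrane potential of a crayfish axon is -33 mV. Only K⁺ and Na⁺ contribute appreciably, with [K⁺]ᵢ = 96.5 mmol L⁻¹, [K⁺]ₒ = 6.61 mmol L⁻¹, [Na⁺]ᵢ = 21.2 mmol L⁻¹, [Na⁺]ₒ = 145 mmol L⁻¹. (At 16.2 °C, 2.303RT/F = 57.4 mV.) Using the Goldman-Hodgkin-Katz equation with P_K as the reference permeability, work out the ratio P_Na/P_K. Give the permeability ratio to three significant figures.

0.137

Let α = P_Na/P_K. GHK: Vm = 57.4·log₁₀[(Kₒ + α·Naₒ)/(Kᵢ + α·Naᵢ)].
10^(Vm/57.4) = 10^(-33.0/57.4) = 0.26613
So 0.26613·(Kᵢ + α·Naᵢ) = Kₒ + α·Naₒ → α = (0.26613·96.5 − 6.61) / (145.0 − 0.26613·21.2)
α = (25.68 − 6.61) / (145.0 − 5.642) = 19.07/139.4 = 0.1368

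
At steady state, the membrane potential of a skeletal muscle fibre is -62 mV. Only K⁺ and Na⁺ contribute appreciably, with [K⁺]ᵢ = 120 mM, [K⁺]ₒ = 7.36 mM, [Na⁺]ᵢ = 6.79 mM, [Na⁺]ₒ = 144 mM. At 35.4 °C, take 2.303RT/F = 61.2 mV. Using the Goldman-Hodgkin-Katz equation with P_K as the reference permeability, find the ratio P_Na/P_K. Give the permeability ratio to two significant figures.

0.030

Let α = P_Na/P_K. GHK: Vm = 61.2·log₁₀[(Kₒ + α·Naₒ)/(Kᵢ + α·Naᵢ)].
10^(Vm/61.2) = 10^(-62.0/61.2) = 0.097035
So 0.097035·(Kᵢ + α·Naᵢ) = Kₒ + α·Naₒ → α = (0.097035·120.0 − 7.36) / (144.0 − 0.097035·6.79)
α = (11.64 − 7.36) / (144.0 − 0.6589) = 4.284/143.3 = 0.02989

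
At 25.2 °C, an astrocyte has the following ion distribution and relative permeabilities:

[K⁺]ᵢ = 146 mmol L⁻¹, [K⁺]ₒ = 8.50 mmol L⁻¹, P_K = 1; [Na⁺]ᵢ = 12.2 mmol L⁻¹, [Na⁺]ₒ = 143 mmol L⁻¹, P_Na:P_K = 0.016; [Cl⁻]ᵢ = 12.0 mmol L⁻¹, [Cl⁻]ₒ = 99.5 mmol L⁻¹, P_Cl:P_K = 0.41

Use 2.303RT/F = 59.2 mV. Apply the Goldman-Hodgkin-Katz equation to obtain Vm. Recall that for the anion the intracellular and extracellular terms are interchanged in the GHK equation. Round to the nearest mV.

Vm = 59.2 · log₁₀[(Σ P·[cation]ₒ + Σ P·[anion]ᵢ) / (Σ P·[cation]ᵢ + Σ P·[anion]ₒ)]
Numerator = 1×8.50 + 0.016×143 + 0.41×12.0 = 15.71
Denominator = 1×146 + 0.016×12.2 + 0.41×99.5 = 187
Vm = 59.2 · log₁₀(0.084004) = 59.2 × (-1.0757) = -63.68 mV

-64 mV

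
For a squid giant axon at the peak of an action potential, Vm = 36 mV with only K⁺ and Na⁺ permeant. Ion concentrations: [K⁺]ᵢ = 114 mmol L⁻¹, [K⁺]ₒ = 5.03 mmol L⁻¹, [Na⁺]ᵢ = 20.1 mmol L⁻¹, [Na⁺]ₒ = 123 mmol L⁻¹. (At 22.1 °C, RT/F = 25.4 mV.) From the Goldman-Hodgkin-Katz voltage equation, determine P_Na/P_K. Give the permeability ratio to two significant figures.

Let α = P_Na/P_K. GHK: Vm = 25.4·ln[(Kₒ + α·Naₒ)/(Kᵢ + α·Naᵢ)].
e^(Vm/25.4) = e^(36.0/25.4) = 4.1261
So 4.1261·(Kᵢ + α·Naᵢ) = Kₒ + α·Naₒ → α = (4.1261·114.0 − 5.03) / (123.0 − 4.1261·20.1)
α = (470.4 − 5.03) / (123.0 − 82.93) = 465.3/40.07 = 11.61

12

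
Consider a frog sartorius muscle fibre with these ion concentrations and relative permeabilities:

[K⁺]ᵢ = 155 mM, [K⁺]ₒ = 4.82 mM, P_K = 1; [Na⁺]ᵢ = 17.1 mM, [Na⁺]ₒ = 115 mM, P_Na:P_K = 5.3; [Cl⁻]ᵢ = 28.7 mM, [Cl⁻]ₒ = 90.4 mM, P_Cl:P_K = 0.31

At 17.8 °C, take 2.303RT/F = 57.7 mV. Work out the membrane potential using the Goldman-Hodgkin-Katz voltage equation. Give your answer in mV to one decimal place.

20.6 mV

Vm = 57.7 · log₁₀[(Σ P·[cation]ₒ + Σ P·[anion]ᵢ) / (Σ P·[cation]ᵢ + Σ P·[anion]ₒ)]
Numerator = 1×4.82 + 5.3×115 + 0.31×28.7 = 623.2
Denominator = 1×155 + 5.3×17.1 + 0.31×90.4 = 273.7
Vm = 57.7 · log₁₀(2.2774) = 57.7 × (0.3574) = 20.62 mV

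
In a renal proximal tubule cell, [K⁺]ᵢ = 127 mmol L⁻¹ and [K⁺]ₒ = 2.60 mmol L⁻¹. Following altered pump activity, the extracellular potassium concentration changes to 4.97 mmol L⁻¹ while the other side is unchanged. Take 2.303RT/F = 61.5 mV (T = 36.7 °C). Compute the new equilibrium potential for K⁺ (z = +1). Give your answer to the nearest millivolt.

After the shift: [K⁺]_out = 4.97, [K⁺]_in = 127 mmol L⁻¹.
E_new = (61.5/1)·log₁₀(4.97/127) = 61.50 · (-1.4074) = -86.56 mV

-87 mV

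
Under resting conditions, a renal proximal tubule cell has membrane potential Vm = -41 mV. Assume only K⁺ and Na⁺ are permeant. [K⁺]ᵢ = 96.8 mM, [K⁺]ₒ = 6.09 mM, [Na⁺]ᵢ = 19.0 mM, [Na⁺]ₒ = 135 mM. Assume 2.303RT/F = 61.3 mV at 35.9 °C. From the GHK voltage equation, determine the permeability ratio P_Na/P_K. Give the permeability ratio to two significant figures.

0.11

Let α = P_Na/P_K. GHK: Vm = 61.3·log₁₀[(Kₒ + α·Naₒ)/(Kᵢ + α·Naᵢ)].
10^(Vm/61.3) = 10^(-41.0/61.3) = 0.21437
So 0.21437·(Kᵢ + α·Naᵢ) = Kₒ + α·Naₒ → α = (0.21437·96.8 − 6.09) / (135.0 − 0.21437·19.0)
α = (20.75 − 6.09) / (135.0 − 4.073) = 14.66/130.9 = 0.112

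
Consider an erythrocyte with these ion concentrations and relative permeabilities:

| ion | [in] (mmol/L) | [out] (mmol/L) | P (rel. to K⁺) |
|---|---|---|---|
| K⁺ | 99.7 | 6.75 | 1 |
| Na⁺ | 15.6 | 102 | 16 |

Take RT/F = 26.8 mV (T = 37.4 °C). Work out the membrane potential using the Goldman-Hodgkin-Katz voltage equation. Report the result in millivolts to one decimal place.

Vm = 26.8 · ln[(Σ P·[cation]ₒ + Σ P·[anion]ᵢ) / (Σ P·[cation]ᵢ + Σ P·[anion]ₒ)]
Numerator = 1×6.75 + 16×102 = 1639
Denominator = 1×99.7 + 16×15.6 = 349.3
Vm = 26.8 · ln(4.6915) = 26.8 × (1.5458) = 41.43 mV

41.4 mV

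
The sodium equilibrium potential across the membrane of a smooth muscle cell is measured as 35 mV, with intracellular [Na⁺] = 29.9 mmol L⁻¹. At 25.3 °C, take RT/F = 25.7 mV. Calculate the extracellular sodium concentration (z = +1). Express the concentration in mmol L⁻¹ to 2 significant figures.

Nernst: E = (25.7/1) · ln([out]/[in]), so ln([out]/[in]) = 35.0 × 1 / 25.7 = 1.3619.
[out]/[in] = e^(1.3619) = 3.903.
[out] = 3.903 × 29.9 = 116.7 mmol L⁻¹.

120 mmol L⁻¹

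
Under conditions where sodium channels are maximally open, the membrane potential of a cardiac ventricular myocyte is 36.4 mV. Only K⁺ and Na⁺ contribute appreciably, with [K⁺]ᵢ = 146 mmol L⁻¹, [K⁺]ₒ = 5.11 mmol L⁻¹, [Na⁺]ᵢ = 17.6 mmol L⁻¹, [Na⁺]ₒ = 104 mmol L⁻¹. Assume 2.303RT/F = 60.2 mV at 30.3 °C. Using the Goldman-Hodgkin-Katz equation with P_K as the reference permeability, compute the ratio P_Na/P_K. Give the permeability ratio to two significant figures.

18

Let α = P_Na/P_K. GHK: Vm = 60.2·log₁₀[(Kₒ + α·Naₒ)/(Kᵢ + α·Naᵢ)].
10^(Vm/60.2) = 10^(36.4/60.2) = 4.0239
So 4.0239·(Kᵢ + α·Naᵢ) = Kₒ + α·Naₒ → α = (4.0239·146.0 − 5.11) / (104.0 − 4.0239·17.6)
α = (587.5 − 5.11) / (104.0 − 70.82) = 582.4/33.18 = 17.55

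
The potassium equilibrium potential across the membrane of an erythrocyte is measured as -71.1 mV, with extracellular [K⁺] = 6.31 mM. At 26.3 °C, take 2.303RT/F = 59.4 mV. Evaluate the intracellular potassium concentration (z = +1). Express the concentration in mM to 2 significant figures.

99 mM

Nernst: E = (59.4/1) · log₁₀([out]/[in]), so log₁₀([out]/[in]) = -71.1 × 1 / 59.4 = -1.1970.
[out]/[in] = 10^(-1.1970) = 0.06354.
[in] = 6.31 / 0.06354 = 99.31 mM.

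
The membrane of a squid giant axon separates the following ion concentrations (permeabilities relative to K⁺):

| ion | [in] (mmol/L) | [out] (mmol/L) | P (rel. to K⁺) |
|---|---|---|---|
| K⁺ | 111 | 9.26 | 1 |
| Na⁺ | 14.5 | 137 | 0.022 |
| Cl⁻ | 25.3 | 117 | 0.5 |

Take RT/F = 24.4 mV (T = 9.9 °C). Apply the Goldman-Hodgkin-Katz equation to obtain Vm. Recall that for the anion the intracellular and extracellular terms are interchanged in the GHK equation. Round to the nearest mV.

Vm = 24.4 · ln[(Σ P·[cation]ₒ + Σ P·[anion]ᵢ) / (Σ P·[cation]ᵢ + Σ P·[anion]ₒ)]
Numerator = 1×9.26 + 0.022×137 + 0.5×25.3 = 24.92
Denominator = 1×111 + 0.022×14.5 + 0.5×117 = 169.8
Vm = 24.4 · ln(0.14677) = 24.4 × (-1.9189) = -46.82 mV

-47 mV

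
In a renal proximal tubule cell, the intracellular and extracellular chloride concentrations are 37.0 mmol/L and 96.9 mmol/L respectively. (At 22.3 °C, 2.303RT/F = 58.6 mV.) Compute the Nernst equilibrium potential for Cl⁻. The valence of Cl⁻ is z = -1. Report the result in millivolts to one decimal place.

-24.5 mV

E = (58.6/z) · log₁₀([Cl⁻]_out/[Cl⁻]_in) with z = -1.
For an anion, dividing by z = -1 reverses the sign.
= (58.6/-1) · log₁₀(96.9/37.0) = -58.60 · log₁₀(2.619)
= -58.60 · (0.4181) = -24.50 mV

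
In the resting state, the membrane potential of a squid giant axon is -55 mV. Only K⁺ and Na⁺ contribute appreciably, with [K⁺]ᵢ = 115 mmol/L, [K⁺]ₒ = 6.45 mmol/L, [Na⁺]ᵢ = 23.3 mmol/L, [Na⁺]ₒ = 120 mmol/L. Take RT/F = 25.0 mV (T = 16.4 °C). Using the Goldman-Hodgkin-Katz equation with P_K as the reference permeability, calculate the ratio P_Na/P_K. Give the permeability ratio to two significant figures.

0.054

Let α = P_Na/P_K. GHK: Vm = 25.0·ln[(Kₒ + α·Naₒ)/(Kᵢ + α·Naᵢ)].
e^(Vm/25.0) = e^(-55.0/25.0) = 0.1108
So 0.1108·(Kᵢ + α·Naᵢ) = Kₒ + α·Naₒ → α = (0.1108·115.0 − 6.45) / (120.0 − 0.1108·23.3)
α = (12.74 − 6.45) / (120.0 − 2.582) = 6.292/117.4 = 0.05359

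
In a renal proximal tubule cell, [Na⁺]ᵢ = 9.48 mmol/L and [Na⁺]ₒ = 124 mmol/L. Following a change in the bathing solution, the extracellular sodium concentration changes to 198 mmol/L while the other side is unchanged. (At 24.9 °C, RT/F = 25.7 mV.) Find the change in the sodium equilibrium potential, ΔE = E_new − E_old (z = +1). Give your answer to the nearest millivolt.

12 mV

E_old = (25.7/1)·ln(124/9.48) = 66.08 mV
E_new = (25.7/1)·ln(198/9.48) = 78.10 mV
ΔE = 78.10 − (66.08) = 12.03 mV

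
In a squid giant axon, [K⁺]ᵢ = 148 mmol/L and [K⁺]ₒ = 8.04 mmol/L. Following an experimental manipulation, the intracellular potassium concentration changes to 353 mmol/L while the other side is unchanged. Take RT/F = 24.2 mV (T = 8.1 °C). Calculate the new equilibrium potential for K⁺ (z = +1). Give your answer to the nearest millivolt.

After the shift: [K⁺]_out = 8.04, [K⁺]_in = 353 mmol/L.
E_new = (24.2/1)·ln(8.04/353) = 24.20 · (-3.7820) = -91.53 mV

-92 mV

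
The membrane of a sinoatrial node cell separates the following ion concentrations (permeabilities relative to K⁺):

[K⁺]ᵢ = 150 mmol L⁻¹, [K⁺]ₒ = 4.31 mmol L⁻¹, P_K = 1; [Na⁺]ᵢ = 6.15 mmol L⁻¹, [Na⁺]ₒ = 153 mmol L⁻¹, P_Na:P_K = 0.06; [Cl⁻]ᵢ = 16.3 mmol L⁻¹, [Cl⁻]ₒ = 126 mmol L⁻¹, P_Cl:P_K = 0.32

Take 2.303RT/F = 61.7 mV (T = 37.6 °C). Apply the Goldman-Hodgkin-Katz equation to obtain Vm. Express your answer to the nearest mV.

-62 mV

Vm = 61.7 · log₁₀[(Σ P·[cation]ₒ + Σ P·[anion]ᵢ) / (Σ P·[cation]ᵢ + Σ P·[anion]ₒ)]
Numerator = 1×4.31 + 0.06×153 + 0.32×16.3 = 18.71
Denominator = 1×150 + 0.06×6.15 + 0.32×126 = 190.7
Vm = 61.7 · log₁₀(0.098097) = 61.7 × (-1.0083) = -62.21 mV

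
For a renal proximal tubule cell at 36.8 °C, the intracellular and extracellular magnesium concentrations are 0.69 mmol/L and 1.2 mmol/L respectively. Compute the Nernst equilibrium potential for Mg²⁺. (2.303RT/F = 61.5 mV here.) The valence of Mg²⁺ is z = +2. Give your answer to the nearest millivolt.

E = (61.5/z) · log₁₀([Mg²⁺]_out/[Mg²⁺]_in) with z = +2.
= (61.5/2) · log₁₀(1.2/0.69) = 30.75 · log₁₀(1.739)
= 30.75 · (0.2403) = 7.39 mV

7 mV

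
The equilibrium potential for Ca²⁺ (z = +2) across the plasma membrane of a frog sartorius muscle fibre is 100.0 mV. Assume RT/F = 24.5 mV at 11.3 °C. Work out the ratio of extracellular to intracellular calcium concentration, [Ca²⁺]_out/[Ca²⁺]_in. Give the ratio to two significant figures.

3500

ln([out]/[in]) = E·z/(24.5) = 100.0 × 2 / 24.5 = 8.1633
[out]/[in] = e^(8.1633) = 3510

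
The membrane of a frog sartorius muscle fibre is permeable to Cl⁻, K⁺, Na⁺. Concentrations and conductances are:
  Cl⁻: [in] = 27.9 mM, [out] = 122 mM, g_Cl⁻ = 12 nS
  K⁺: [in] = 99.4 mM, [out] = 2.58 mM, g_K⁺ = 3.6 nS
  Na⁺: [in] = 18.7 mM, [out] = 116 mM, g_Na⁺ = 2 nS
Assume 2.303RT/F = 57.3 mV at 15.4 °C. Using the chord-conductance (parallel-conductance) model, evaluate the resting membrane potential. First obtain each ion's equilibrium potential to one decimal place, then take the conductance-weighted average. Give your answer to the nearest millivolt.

-38 mV

E_Cl⁻ = (57.3/-1)·log₁₀(122/27.9) = -36.7 mV
E_K⁺ = (57.3/1)·log₁₀(2.58/99.4) = -90.9 mV
E_Na⁺ = (57.3/1)·log₁₀(116/18.7) = 45.4 mV
Vm = (Σ gᵢEᵢ)/(Σ gᵢ) = (12·-36.7 + 3.6·-90.9 + 2·45.4) / (12 + 3.6 + 2)
= -676.84 / 17.6 = -38.46 mV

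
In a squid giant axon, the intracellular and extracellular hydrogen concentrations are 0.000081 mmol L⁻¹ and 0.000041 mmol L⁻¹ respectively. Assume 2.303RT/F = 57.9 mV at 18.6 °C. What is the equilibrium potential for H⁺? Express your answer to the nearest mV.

E = (57.9/z) · log₁₀([H⁺]_out/[H⁺]_in) with z = +1.
= (57.9/1) · log₁₀(0.000041/0.000081) = 57.90 · log₁₀(0.5062)
= 57.90 · (-0.2957) = -17.12 mV

-17 mV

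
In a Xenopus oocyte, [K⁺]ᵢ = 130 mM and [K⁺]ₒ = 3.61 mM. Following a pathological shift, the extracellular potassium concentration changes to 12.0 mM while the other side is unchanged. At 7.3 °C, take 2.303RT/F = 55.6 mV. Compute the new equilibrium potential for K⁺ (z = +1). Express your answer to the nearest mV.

After the shift: [K⁺]_out = 12.0, [K⁺]_in = 130 mM.
E_new = (55.6/1)·log₁₀(12.0/130) = 55.60 · (-1.0348) = -57.53 mV

-58 mV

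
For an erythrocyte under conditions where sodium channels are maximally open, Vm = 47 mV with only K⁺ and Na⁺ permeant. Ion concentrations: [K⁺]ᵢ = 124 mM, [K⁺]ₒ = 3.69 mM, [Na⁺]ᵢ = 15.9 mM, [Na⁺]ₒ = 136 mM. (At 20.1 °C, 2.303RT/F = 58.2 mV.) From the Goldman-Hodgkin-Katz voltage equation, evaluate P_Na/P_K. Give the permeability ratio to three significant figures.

Let α = P_Na/P_K. GHK: Vm = 58.2·log₁₀[(Kₒ + α·Naₒ)/(Kᵢ + α·Naᵢ)].
10^(Vm/58.2) = 10^(47.0/58.2) = 6.4204
So 6.4204·(Kᵢ + α·Naᵢ) = Kₒ + α·Naₒ → α = (6.4204·124.0 − 3.69) / (136.0 − 6.4204·15.9)
α = (796.1 − 3.69) / (136.0 − 102.1) = 792.4/33.92 = 23.36

23.4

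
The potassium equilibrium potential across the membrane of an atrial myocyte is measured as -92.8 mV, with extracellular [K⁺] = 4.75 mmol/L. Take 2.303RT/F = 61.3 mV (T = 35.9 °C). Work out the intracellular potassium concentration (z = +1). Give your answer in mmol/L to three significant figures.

Nernst: E = (61.3/1) · log₁₀([out]/[in]), so log₁₀([out]/[in]) = -92.8 × 1 / 61.3 = -1.5139.
[out]/[in] = 10^(-1.5139) = 0.03063.
[in] = 4.75 / 0.03063 = 155.1 mmol/L.

155 mmol/L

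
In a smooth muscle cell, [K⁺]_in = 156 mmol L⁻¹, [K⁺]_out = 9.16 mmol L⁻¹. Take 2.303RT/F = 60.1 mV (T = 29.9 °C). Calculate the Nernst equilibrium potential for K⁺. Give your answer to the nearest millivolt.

-74 mV

E = (60.1/z) · log₁₀([K⁺]_out/[K⁺]_in) with z = +1.
= (60.1/1) · log₁₀(9.16/156) = 60.10 · log₁₀(0.05872)
= 60.10 · (-1.2312) = -74.00 mV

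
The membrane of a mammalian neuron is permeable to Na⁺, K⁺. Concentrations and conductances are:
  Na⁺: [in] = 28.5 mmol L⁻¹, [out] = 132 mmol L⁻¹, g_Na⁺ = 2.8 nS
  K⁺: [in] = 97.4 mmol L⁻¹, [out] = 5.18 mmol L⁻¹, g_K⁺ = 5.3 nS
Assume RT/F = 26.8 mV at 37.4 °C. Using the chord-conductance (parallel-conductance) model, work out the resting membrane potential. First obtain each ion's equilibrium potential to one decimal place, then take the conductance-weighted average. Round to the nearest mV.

-37 mV

E_Na⁺ = (26.8/1)·ln(132/28.5) = 41.1 mV
E_K⁺ = (26.8/1)·ln(5.18/97.4) = -78.6 mV
Vm = (Σ gᵢEᵢ)/(Σ gᵢ) = (2.8·41.1 + 5.3·-78.6) / (2.8 + 5.3)
= -301.50 / 8.1 = -37.22 mV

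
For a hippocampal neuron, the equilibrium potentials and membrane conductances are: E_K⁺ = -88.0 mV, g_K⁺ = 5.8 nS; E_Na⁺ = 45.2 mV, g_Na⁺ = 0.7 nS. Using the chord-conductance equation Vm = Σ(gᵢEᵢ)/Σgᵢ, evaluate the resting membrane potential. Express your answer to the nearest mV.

Σ gᵢEᵢ = 5.8·(-88.0) + 0.7·(45.2) = -478.76
Σ gᵢ = 5.8 + 0.7 = 6.5
Vm = -478.76 / 6.5 = -73.66 mV

-74 mV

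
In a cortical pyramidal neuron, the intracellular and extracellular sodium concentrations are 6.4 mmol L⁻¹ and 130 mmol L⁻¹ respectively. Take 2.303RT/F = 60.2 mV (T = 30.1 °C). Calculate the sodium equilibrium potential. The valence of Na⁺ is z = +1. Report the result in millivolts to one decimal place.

E = (60.2/z) · log₁₀([Na⁺]_out/[Na⁺]_in) with z = +1.
= (60.2/1) · log₁₀(130/6.4) = 60.20 · log₁₀(20.31)
= 60.20 · (1.3078) = 78.73 mV

78.7 mV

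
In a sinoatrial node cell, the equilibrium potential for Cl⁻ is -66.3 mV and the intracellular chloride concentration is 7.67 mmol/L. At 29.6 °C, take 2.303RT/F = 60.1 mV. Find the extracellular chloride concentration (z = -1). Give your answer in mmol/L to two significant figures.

97 mmol/L

Nernst: E = (60.1/-1) · log₁₀([out]/[in]), so log₁₀([out]/[in]) = -66.3 × -1 / 60.1 = 1.1032.
[out]/[in] = 10^(1.1032) = 12.68.
[out] = 12.68 × 7.67 = 97.27 mmol/L.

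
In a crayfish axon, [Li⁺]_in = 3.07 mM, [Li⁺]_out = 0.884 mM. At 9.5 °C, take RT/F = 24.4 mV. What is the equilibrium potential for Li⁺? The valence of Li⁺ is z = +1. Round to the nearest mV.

E = (24.4/z) · ln([Li⁺]_out/[Li⁺]_in) with z = +1.
= (24.4/1) · ln(0.884/3.07) = 24.40 · ln(0.2879)
= 24.40 · (-1.2450) = -30.38 mV

-30 mV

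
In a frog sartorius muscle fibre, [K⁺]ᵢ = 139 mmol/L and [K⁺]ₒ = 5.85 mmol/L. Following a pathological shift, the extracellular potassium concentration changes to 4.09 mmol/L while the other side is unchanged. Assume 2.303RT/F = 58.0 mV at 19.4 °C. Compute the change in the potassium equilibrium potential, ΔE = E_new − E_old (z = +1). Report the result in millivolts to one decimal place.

-9.0 mV

E_old = (58.0/1)·log₁₀(5.85/139) = -79.80 mV
E_new = (58.0/1)·log₁₀(4.09/139) = -88.81 mV
ΔE = -88.81 − (-79.80) = -9.02 mV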